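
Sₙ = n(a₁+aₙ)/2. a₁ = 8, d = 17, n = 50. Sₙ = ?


aₙ = 8 + (50-1)×17 = 841
Sₙ = n(a₁+aₙ)/2 = 50×(8+841)/2
= 50×849/2 = 21225

S_50 = 21225


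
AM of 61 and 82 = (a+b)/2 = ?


AM = (61 + 82)/2 = 143/2 = 71.5

AM = 71.5


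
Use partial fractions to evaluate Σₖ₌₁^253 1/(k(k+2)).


1/(k(k+2)) = (1/2)·(1/k - 1/(k+2)) (partial fractions)
Telescoping: Σ = (1/2)·(1 + 1/2 - 1/254 - 1/255) = 48323/64770

Sum = 48323/64770


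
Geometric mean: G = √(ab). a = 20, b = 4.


GM = √(20×4) = √80 = 8.9443

GM = 8.9443


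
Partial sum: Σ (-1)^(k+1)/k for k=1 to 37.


S = 1 - 1/2 + 1/3 - 1/4 + 1/5 - 1/6 + 1/7 - 1/8 ± ...
= 0.7065
(Full series converges to +ln(2) ≈ +0.6931)

S_37 = 0.7065


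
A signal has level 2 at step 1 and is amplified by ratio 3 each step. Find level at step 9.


aₙ = a₁·r^(n-1)
= 2×3^8
= 2×6561
= 13122

a_9 = 13122


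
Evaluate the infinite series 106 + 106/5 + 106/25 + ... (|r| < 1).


S∞ = a₁/(1-r) = 106/(1 - 1/5)
= 106/(4/5)
= 265/2

S∞ = 265/2


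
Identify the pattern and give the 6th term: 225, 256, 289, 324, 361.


Pattern: perfect squares: n²
Terms: 225, 256, 289, 324, 361
Next term = 400

Next term = 400


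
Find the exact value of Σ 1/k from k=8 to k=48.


Σₖ₌8^48 1/k = 1/8 + 1/9 + 1/10 + ... + 1/48
= 826090171723375329593/442720643463713815200
≈ 1.8659

Sum = 826090171723375329593/442720643463713815200 ≈ 1.8659


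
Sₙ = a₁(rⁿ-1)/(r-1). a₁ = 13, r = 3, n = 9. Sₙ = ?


Sₙ = 13×(3^9 - 1)/(3 - 1)
= 13×(19683 - 1)/2
= 13×19682/2
= 127933

S_9 = 127933


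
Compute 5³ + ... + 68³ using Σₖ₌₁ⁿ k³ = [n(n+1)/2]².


Σₖ₌5^68 k³ = [68·69/2]² − [4·5/2]²
= 5503716 − 100 = 5503616

Σk³ = 5503616


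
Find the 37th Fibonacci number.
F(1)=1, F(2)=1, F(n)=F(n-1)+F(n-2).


Fibonacci sequence: 1, 1, 2, 3, 5, 8, 13, 21, 34, 55, 89, ...
F(37) = 24157817

F(37) = 24157817


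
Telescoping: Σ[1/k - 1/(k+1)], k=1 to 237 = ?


Telescoping: adjacent terms cancel.
= 1/1 - 1/238
= 1 - 1/238 = 237/238

Sum = 237/238


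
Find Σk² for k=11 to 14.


Σₖ₌11^14 k² = Σₖ₌₁^14 k² − Σₖ₌₁^10 k²
= 14·15·29/6 − 10·11·21/6
= 1015 − 385 = 630

Σk² = 630


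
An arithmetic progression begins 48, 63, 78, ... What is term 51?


aₙ = a₁ + (n-1)d
= 48 + (51-1)×15
= 48 + 750
= 798

a_51 = 798


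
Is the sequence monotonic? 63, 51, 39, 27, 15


Differences: -12, -12, -12, -12
All differences < 0 → strictly DECREASING

Monotonically decreasing


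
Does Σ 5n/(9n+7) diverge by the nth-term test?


lim(n→∞) 5n/(9n+7) = 5/9 = 5/9  (divide numerator and denominator by n)
lim aₙ = 5/9 ≠ 0 → series DIVERGES

Diverges (lim aₙ = 5/9 ≠ 0)


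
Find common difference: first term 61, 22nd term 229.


d = (aₙ - a₁)/(n-1)
= (229 - 61)/(22-1)
= 168/21 = 8

d = 8


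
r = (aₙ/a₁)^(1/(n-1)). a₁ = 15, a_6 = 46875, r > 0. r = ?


r^(n-1) = aₙ/a₁
r^5 = 46875/15 = 3125
r = 3125^(1/5)
= 5

r = 5


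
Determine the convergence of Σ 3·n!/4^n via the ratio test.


aₙ = 3·n!/4^n
a_{n+1}/aₙ = (n+1)!/4^(n+1) × 4^n/n!  (constant 3 cancels)
= (n+1)/4
L = lim(n→∞) (n+1)/4 = ∞
L > 1 → series DIVERGES

Diverges (ratio test: L = ∞ > 1)


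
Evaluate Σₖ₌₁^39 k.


n(n+1)/2 = 39×40/2 = 1560/2 = 780

Σk = 780


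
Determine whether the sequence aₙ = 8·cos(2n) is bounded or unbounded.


For all n, -1 ≤ cos(2n) ≤ 1, so -8 ≤ 8·cos(2n) ≤ 8
Lower bound: -8, Upper bound: 8
The sequence IS bounded

Bounded (-8 ≤ aₙ ≤ 8)


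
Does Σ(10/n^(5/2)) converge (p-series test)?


p-series test: Σ c/n^p converges if p > 1, diverges if p ≤ 1 (constant c > 0 doesn't affect convergence).
p = 5/2
5/2 > 1 → CONVERGES

Converges (p = 5/2 > 1)


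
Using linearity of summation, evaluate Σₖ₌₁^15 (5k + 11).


Σ(5k+11) = 5·Σk + 11·n
= 5·120 + 11·15
= 600 + 165 = 765

Σ = 765


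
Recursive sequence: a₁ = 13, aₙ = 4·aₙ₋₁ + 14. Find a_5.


Computing step by step:
a_1 = 13
a_2 = 66
a_3 = 278
a_4 = 1126
a_5 = 4518


a_5 = 4518


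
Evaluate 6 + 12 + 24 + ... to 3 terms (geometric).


Sₙ = 6×(2^3 - 1)/(2 - 1)
= 6×(8 - 1)/1
= 6×7/1
= 42

S_3 = 42


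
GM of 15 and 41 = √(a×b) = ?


GM = √(15×41) = √615 = 24.7992

GM = 24.7992


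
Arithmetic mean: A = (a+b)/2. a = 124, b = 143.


AM = (124 + 143)/2 = 267/2 = 133.5

AM = 133.5


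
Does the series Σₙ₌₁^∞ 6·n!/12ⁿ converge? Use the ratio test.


aₙ = 6·n!/12^n
a_{n+1}/aₙ = (n+1)!/12^(n+1) × 12^n/n!  (constant 6 cancels)
= (n+1)/12
L = lim(n→∞) (n+1)/12 = ∞
L > 1 → series DIVERGES

Diverges (ratio test: L = ∞ > 1)


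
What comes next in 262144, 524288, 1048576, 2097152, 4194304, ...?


Pattern: powers of 2: 2ⁿ
Terms: 262144, 524288, 1048576, 2097152, 4194304
Next term = 8388608

Next term = 8388608


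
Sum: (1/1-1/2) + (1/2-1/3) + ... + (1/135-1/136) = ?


Telescoping: adjacent terms cancel.
= 1/1 - 1/136
= 1 - 1/136 = 135/136

Sum = 135/136


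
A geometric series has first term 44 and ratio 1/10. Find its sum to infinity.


S∞ = a₁/(1-r) = 44/(1 - 1/10)
= 44/(9/10)
= 440/9

S∞ = 440/9


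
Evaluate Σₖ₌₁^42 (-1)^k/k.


S = -1 + 1/2 - 1/3 + 1/4 - 1/5 + 1/6 - 1/7 + 1/8 ± ...
= -0.6814
(Full series converges to -ln(2) ≈ -0.6931)

S_42 = -0.6814


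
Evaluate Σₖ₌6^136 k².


Σₖ₌6^136 k² = Σₖ₌₁^136 k² − Σₖ₌₁^5 k²
= 136·137·273/6 − 5·6·11/6
= 847756 − 55 = 847701

Σk² = 847701


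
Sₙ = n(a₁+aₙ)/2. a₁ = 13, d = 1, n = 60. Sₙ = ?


aₙ = 13 + (60-1)×1 = 72
Sₙ = n(a₁+aₙ)/2 = 60×(13+72)/2
= 60×85/2 = 2550

S_60 = 2550


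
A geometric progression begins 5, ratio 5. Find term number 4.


aₙ = a₁·r^(n-1)
= 5×5^3
= 5×125
= 625

a_4 = 625


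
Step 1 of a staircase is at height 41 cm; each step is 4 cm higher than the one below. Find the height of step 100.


aₙ = a₁ + (n-1)d
= 41 + (100-1)×4
= 41 + 396
= 437

a_100 = 437


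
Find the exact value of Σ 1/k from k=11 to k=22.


Σₖ₌11^22 1/k = 1/11 + 1/12 + 1/13 + ... + 1/22
= 177351847/232792560
≈ 0.7618

Sum = 177351847/232792560 ≈ 0.7618


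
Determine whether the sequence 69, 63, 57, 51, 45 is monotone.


Differences: -6, -6, -6, -6
All differences < 0 → strictly DECREASING

Monotonically decreasing


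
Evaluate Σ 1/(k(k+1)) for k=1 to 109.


1/(k(k+1)) = 1/k - 1/(k+1) (partial fractions)
Telescoping: Σ = 1 - 1/110 = 109/110

Sum = 109/110


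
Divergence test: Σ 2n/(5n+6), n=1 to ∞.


lim(n→∞) 2n/(5n+6) = 2/5 = 2/5  (divide numerator and denominator by n)
lim aₙ = 2/5 ≠ 0 → series DIVERGES

Diverges (lim aₙ = 2/5 ≠ 0)


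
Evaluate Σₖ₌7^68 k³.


Σₖ₌7^68 k³ = [68·69/2]² − [6·7/2]²
= 5503716 − 441 = 5503275

Σk³ = 5503275


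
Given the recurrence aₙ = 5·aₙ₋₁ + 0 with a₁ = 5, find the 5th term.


Computing step by step:
a_1 = 5
a_2 = 25
a_3 = 125
a_4 = 625
a_5 = 3125


a_5 = 3125


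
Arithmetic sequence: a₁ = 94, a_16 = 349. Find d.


d = (aₙ - a₁)/(n-1)
= (349 - 94)/(16-1)
= 255/15 = 17

d = 17


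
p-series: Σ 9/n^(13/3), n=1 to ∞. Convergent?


p-series test: Σ c/n^p converges if p > 1, diverges if p ≤ 1 (constant c > 0 doesn't affect convergence).
p = 13/3
13/3 > 1 → CONVERGES

Converges (p = 13/3 > 1)


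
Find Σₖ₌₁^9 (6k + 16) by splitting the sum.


Σ(6k+16) = 6·Σk + 16·n
= 6·45 + 16·9
= 270 + 144 = 414

Σ = 414


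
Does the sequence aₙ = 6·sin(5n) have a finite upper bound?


For all n, -1 ≤ sin(5n) ≤ 1, so -6 ≤ 6·sin(5n) ≤ 6
Lower bound: -6, Upper bound: 6
The sequence IS bounded

Bounded (-6 ≤ aₙ ≤ 6)


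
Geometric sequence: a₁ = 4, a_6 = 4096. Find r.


r^(n-1) = aₙ/a₁
r^5 = 4096/4 = 1024
r = 1024^(1/5)
= 4

r = 4


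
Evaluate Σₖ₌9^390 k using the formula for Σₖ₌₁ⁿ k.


Σₖ₌9^390 k = Σₖ₌₁^390 k − Σₖ₌₁^8 k
= 390·391/2 − 8·9/2
= 76245 − 36 = 76209

Σk = 76209


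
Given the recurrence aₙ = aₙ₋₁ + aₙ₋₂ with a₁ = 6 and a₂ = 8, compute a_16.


Computing iteratively: 6, 8, 14, 22, 36, 58, 94, 152, 246, 398, 644, 1042, ...
a_16 = 7142

a_16 = 7142


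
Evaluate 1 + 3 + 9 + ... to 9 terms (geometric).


Sₙ = 1×(3^9 - 1)/(3 - 1)
= 1×(19683 - 1)/2
= 1×19682/2
= 9841

S_9 = 9841


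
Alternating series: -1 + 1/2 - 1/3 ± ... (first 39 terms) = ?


S = -1 + 1/2 - 1/3 + 1/4 - 1/5 + 1/6 - 1/7 + 1/8 ± ...
= -0.7058
(Full series converges to -ln(2) ≈ -0.6931)

S_39 = -0.7058


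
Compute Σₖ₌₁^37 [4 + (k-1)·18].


aₙ = 4 + (37-1)×18 = 652
Sₙ = n(a₁+aₙ)/2 = 37×(4+652)/2
= 37×656/2 = 12136

S_37 = 12136


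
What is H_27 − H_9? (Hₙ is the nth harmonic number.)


Σₖ₌10^27 1/k = 1/10 + 1/11 + 1/12 + ... + 1/27
= 85332099113/80313433200
≈ 1.0625

Sum = 85332099113/80313433200 ≈ 1.0625


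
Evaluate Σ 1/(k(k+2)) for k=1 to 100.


1/(k(k+2)) = (1/2)·(1/k - 1/(k+2)) (partial fractions)
Telescoping: Σ = (1/2)·(1 + 1/2 - 1/101 - 1/102) = 7625/10302

Sum = 7625/10302


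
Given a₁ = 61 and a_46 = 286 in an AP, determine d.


d = (aₙ - a₁)/(n-1)
= (286 - 61)/(46-1)
= 225/45 = 5

d = 5


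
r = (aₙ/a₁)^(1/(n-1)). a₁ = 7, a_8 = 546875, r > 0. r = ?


r^(n-1) = aₙ/a₁
r^7 = 546875/7 = 78125
r = 78125^(1/7)
= 5

r = 5


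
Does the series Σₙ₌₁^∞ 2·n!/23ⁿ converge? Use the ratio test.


aₙ = 2·n!/23^n
a_{n+1}/aₙ = (n+1)!/23^(n+1) × 23^n/n!  (constant 2 cancels)
= (n+1)/23
L = lim(n→∞) (n+1)/23 = ∞
L > 1 → series DIVERGES

Diverges (ratio test: L = ∞ > 1)


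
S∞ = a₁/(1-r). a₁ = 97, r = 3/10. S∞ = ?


S∞ = a₁/(1-r) = 97/(1 - 3/10)
= 97/(7/10)
= 970/7

S∞ = 970/7


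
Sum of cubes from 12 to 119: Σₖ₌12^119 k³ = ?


Σₖ₌12^119 k³ = [119·120/2]² − [11·12/2]²
= 50979600 − 4356 = 50975244

Σk³ = 50975244


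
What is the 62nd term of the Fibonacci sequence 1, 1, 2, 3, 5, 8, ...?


Fibonacci sequence: 1, 1, 2, 3, 5, 8, 13, 21, 34, 55, 89, ...
F(62) = 4052739537881

F(62) = 4052739537881


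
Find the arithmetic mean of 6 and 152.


AM = (6 + 152)/2 = 158/2 = 79

AM = 79


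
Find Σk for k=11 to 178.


Σₖ₌11^178 k = Σₖ₌₁^178 k − Σₖ₌₁^10 k
= 178·179/2 − 10·11/2
= 15931 − 55 = 15876

Σk = 15876


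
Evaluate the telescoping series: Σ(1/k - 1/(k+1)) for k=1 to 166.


Telescoping: adjacent terms cancel.
= 1/1 - 1/167
= 1 - 1/167 = 166/167

Sum = 166/167


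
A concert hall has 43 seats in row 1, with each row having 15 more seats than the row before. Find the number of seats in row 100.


aₙ = a₁ + (n-1)d
= 43 + (100-1)×15
= 43 + 1485
= 1528

a_100 = 1528


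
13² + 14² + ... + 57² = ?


Σₖ₌13^57 k² = Σₖ₌₁^57 k² − Σₖ₌₁^12 k²
= 57·58·115/6 − 12·13·25/6
= 63365 − 650 = 62715

Σk² = 62715


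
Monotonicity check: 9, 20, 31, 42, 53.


Differences: 11, 11, 11, 11
All differences > 0 → strictly INCREASING

Monotonically increasing


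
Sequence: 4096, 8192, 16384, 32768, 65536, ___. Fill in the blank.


Pattern: powers of 2: 2ⁿ
Terms: 4096, 8192, 16384, 32768, 65536
Next term = 131072

Next term = 131072


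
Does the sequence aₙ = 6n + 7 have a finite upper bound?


aₙ = 6n + 7 → as n→∞, aₙ→∞
No finite upper bound exists
The sequence is UNBOUNDED

Unbounded (aₙ → ∞ as n → ∞)


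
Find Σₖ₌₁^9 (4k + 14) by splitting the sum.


Σ(4k+14) = 4·Σk + 14·n
= 4·45 + 14·9
= 180 + 126 = 306

Σ = 306


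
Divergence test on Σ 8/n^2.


lim(n→∞) 8/n^2 = 0
lim aₙ = 0 → nth-term test is INCONCLUSIVE
(Need other tests; this is actually a convergent p-series with p=2 > 1)

Inconclusive (lim aₙ = 0; need another test)


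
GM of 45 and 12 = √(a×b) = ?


GM = √(45×12) = √540 = 23.2379

GM = 23.2379


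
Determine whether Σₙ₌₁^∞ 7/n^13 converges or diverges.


p-series test: Σ c/n^p converges if p > 1, diverges if p ≤ 1 (constant c > 0 doesn't affect convergence).
p = 13
13 > 1 → CONVERGES

Converges (p = 13 > 1)


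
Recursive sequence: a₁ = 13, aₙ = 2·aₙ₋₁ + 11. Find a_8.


Computing step by step:
a_1 = 13
a_2 = 37
a_3 = 85
a_4 = 181
a_5 = 373
a_6 = 757
a_7 = 1525
a_8 = 3061


a_8 = 3061


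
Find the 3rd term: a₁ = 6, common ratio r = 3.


aₙ = a₁·r^(n-1)
= 6×3^2
= 6×9
= 54

a_3 = 54


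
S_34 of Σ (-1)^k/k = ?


S = -1 + 1/2 - 1/3 + 1/4 - 1/5 + 1/6 - 1/7 + 1/8 ± ...
= -0.6787
(Full series converges to -ln(2) ≈ -0.6931)

S_34 = -0.6787


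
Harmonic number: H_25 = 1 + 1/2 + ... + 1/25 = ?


H_25 = 1/1 + 1/2 + 1/3 + ... + 1/25
= 34052522467/8923714800
≈ 3.816

H_25 = 34052522467/8923714800 ≈ 3.816


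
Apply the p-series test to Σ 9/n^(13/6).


p-series test: Σ c/n^p converges if p > 1, diverges if p ≤ 1 (constant c > 0 doesn't affect convergence).
p = 13/6
13/6 > 1 → CONVERGES

Converges (p = 13/6 > 1)


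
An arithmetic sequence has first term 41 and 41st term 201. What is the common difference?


d = (aₙ - a₁)/(n-1)
= (201 - 41)/(41-1)
= 160/40 = 4

d = 4


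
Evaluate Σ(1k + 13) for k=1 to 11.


Σ(1k+13) = 1·Σk + 13·n
= 1·66 + 13·11
= 66 + 143 = 209

Σ = 209


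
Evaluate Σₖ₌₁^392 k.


n(n+1)/2 = 392×393/2 = 154056/2 = 77028

Σk = 77028


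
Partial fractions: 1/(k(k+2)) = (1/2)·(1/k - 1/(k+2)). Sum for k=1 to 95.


1/(k(k+2)) = (1/2)·(1/k - 1/(k+2)) (partial fractions)
Telescoping: Σ = (1/2)·(1 + 1/2 - 1/96 - 1/97) = 13775/18624

Sum = 13775/18624


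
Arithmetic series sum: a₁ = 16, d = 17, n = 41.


aₙ = 16 + (41-1)×17 = 696
Sₙ = n(a₁+aₙ)/2 = 41×(16+696)/2
= 41×712/2 = 14596

S_41 = 14596


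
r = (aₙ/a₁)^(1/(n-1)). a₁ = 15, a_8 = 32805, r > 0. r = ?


r^(n-1) = aₙ/a₁
r^7 = 32805/15 = 2187
r = 2187^(1/7)
= 3

r = 3


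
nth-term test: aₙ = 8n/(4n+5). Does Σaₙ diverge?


lim(n→∞) 8n/(4n+5) = 8/4 = 2  (divide numerator and denominator by n)
lim aₙ = 2 ≠ 0 → series DIVERGES

Diverges (lim aₙ = 2 ≠ 0)


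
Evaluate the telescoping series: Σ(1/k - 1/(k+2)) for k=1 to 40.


Telescoping with gap 2: two head and two tail terms survive.
= (1 + 1/2) - (1/41 + 1/42)
= 3/2 - 1/41 - 1/42 = 1250/861

Sum = 1250/861


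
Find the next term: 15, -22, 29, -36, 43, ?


Pattern: alternating sign, magnitude arithmetic (d=7)
Terms: 15, -22, 29, -36, 43
Next term = -50

Next term = -50


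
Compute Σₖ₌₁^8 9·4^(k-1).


Sₙ = 9×(4^8 - 1)/(4 - 1)
= 9×(65536 - 1)/3
= 9×65535/3
= 196605

S_8 = 196605


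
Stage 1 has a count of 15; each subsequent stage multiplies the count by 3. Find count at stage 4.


aₙ = a₁·r^(n-1)
= 15×3^3
= 15×27
= 405

a_4 = 405


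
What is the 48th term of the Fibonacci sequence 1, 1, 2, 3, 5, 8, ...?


Fibonacci sequence: 1, 1, 2, 3, 5, 8, 13, 21, 34, 55, 89, ...
F(48) = 4807526976

F(48) = 4807526976


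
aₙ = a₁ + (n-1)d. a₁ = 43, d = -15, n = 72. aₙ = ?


aₙ = a₁ + (n-1)d
= 43 + (72-1)×-15
= 43 - 1065
= -1022

a_72 = -1022


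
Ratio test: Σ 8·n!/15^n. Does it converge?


aₙ = 8·n!/15^n
a_{n+1}/aₙ = (n+1)!/15^(n+1) × 15^n/n!  (constant 8 cancels)
= (n+1)/15
L = lim(n→∞) (n+1)/15 = ∞
L > 1 → series DIVERGES

Diverges (ratio test: L = ∞ > 1)


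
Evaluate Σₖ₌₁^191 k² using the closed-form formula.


n = 191
n(n+1)(2n+1)/6 = 191×192×383/6
= 14045376/6 = 2340896

Σk² = 2340896


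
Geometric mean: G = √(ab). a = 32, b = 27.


GM = √(32×27) = √864 = 29.3939

GM = 29.3939


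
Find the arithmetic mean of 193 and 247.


AM = (193 + 247)/2 = 440/2 = 220

AM = 220


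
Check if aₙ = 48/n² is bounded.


a₁ = 48, a₂ = 48/4, a₃ = 48/9, ...
0 < aₙ ≤ 48 for all n ≥ 1
The sequence IS bounded

Bounded (0 < aₙ ≤ 48)


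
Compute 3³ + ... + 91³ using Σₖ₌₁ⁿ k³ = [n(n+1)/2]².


Σₖ₌3^91 k³ = [91·92/2]² − [2·3/2]²
= 17522596 − 9 = 17522587

Σk³ = 17522587


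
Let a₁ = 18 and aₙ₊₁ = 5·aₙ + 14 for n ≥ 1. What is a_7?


Computing step by step:
a_1 = 18
a_2 = 104
a_3 = 534
a_4 = 2684
a_5 = 13434
a_6 = 67184
a_7 = 335934


a_7 = 335934


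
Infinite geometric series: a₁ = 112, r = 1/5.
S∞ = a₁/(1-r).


S∞ = a₁/(1-r) = 112/(1 - 1/5)
= 112/(4/5)
= 140

S∞ = 140


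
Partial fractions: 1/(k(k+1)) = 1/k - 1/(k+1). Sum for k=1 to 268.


1/(k(k+1)) = 1/k - 1/(k+1) (partial fractions)
Telescoping: Σ = 1 - 1/269 = 268/269

Sum = 268/269


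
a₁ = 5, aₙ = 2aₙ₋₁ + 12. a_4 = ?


Computing step by step:
a_1 = 5
a_2 = 22
a_3 = 56
a_4 = 124


a_4 = 124


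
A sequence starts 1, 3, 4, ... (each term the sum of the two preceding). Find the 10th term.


Computing iteratively: 1, 3, 4, 7, 11, 18, 29, 47, 76, 123
a_10 = 123

a_10 = 123


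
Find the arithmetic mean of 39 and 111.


AM = (39 + 111)/2 = 150/2 = 75

AM = 75


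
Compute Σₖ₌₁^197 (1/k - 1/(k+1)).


Telescoping: adjacent terms cancel.
= 1/1 - 1/198
= 1 - 1/198 = 197/198

Sum = 197/198


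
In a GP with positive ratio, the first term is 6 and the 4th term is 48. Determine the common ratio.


r^(n-1) = aₙ/a₁
r^3 = 48/6 = 8
r = 8^(1/3)
= 2

r = 2


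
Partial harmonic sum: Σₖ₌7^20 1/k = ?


Σₖ₌7^20 1/k = 1/7 + 1/8 + 1/9 + ... + 1/20
= 89061751/77597520
≈ 1.1477

Sum = 89061751/77597520 ≈ 1.1477


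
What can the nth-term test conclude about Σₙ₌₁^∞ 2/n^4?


lim(n→∞) 2/n^4 = 0
lim aₙ = 0 → nth-term test is INCONCLUSIVE
(Need other tests; this is actually a convergent p-series with p=4 > 1)

Inconclusive (lim aₙ = 0; need another test)


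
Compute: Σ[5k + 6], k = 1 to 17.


Σ(5k+6) = 5·Σk + 6·n
= 5·153 + 6·17
= 765 + 102 = 867

Σ = 867


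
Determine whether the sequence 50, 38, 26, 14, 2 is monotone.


Differences: -12, -12, -12, -12
All differences < 0 → strictly DECREASING

Monotonically decreasing


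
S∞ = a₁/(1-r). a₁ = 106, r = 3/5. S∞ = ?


S∞ = a₁/(1-r) = 106/(1 - 3/5)
= 106/(2/5)
= 265

S∞ = 265


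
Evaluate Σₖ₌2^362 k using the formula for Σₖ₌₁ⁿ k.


Σₖ₌2^362 k = Σₖ₌₁^362 k − Σₖ₌₁^1 k
= 362·363/2 − 1·2/2
= 65703 − 1 = 65702

Σk = 65702


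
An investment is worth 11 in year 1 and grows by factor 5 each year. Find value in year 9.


aₙ = a₁·r^(n-1)
= 11×5^8
= 11×390625
= 4296875

a_9 = 4296875


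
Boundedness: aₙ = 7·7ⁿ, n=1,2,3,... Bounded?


aₙ = 7·7ⁿ → as n→∞, aₙ→∞ (since base 7 > 1)
No finite upper bound exists
The sequence is UNBOUNDED

Unbounded (aₙ → ∞ as n → ∞)


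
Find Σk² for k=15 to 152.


Σₖ₌15^152 k² = Σₖ₌₁^152 k² − Σₖ₌₁^14 k²
= 152·153·305/6 − 14·15·29/6
= 1182180 − 1015 = 1181165

Σk² = 1181165


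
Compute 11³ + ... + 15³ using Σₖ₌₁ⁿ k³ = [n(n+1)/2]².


Σₖ₌11^15 k³ = [15·16/2]² − [10·11/2]²
= 14400 − 3025 = 11375

Σk³ = 11375


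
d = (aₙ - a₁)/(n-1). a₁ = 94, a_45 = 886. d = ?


d = (aₙ - a₁)/(n-1)
= (886 - 94)/(45-1)
= 792/44 = 18

d = 18


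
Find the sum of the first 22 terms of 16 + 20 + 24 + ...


aₙ = 16 + (22-1)×4 = 100
Sₙ = n(a₁+aₙ)/2 = 22×(16+100)/2
= 22×116/2 = 1276

S_22 = 1276


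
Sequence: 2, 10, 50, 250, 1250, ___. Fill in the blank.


Pattern: geometric (r=5)
Terms: 2, 10, 50, 250, 1250
Next term = 6250

Next term = 6250


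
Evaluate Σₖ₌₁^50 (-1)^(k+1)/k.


S = 1 - 1/2 + 1/3 - 1/4 + 1/5 - 1/6 + 1/7 - 1/8 ± ...
= 0.6832
(Full series converges to +ln(2) ≈ +0.6931)

S_50 = 0.6832


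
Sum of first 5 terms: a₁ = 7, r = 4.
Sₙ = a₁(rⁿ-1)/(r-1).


Sₙ = 7×(4^5 - 1)/(4 - 1)
= 7×(1024 - 1)/3
= 7×1023/3
= 2387

S_5 = 2387


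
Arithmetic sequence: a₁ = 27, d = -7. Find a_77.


aₙ = a₁ + (n-1)d
= 27 + (77-1)×-7
= 27 - 532
= -505

a_77 = -505


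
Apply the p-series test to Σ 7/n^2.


p-series test: Σ c/n^p converges if p > 1, diverges if p ≤ 1 (constant c > 0 doesn't affect convergence).
p = 2
2 > 1 → CONVERGES

Converges (p = 2 > 1)


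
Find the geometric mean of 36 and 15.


GM = √(36×15) = √540 = 23.2379

GM = 23.2379


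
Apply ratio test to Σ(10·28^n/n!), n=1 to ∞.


aₙ = 10·28^n/n!
a_{n+1}/aₙ = 28^(n+1)/(n+1)! × n!/28^n  (constant 10 cancels)
= 28/(n+1)
L = lim(n→∞) 28/(n+1) = 0
L < 1 → series CONVERGES

Converges (ratio test: L = 0 < 1)


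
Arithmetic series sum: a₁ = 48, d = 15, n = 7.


aₙ = 48 + (7-1)×15 = 138
Sₙ = n(a₁+aₙ)/2 = 7×(48+138)/2
= 7×186/2 = 651

S_7 = 651


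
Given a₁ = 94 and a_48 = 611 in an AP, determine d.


d = (aₙ - a₁)/(n-1)
= (611 - 94)/(48-1)
= 517/47 = 11

d = 11


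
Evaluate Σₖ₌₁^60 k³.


n(n+1)/2 = 60×61/2 = 1830
Σk³ = 1830² = 3348900

Σk³ = 3348900


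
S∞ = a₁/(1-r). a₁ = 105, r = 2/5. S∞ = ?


S∞ = a₁/(1-r) = 105/(1 - 2/5)
= 105/(3/5)
= 175

S∞ = 175


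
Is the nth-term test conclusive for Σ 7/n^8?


lim(n→∞) 7/n^8 = 0
lim aₙ = 0 → nth-term test is INCONCLUSIVE
(Need other tests; this is actually a convergent p-series with p=8 > 1)

Inconclusive (lim aₙ = 0; need another test)


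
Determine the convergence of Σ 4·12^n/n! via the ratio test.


aₙ = 4·12^n/n!
a_{n+1}/aₙ = 12^(n+1)/(n+1)! × n!/12^n  (constant 4 cancels)
= 12/(n+1)
L = lim(n→∞) 12/(n+1) = 0
L < 1 → series CONVERGES

Converges (ratio test: L = 0 < 1)


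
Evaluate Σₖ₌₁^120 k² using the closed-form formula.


n = 120
n(n+1)(2n+1)/6 = 120×121×241/6
= 3499320/6 = 583220

Σk² = 583220


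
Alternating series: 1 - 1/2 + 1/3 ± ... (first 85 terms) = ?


S = 1 - 1/2 + 1/3 - 1/4 + 1/5 - 1/6 + 1/7 - 1/8 ± ...
= 0.699
(Full series converges to +ln(2) ≈ +0.6931)

S_85 = 0.699


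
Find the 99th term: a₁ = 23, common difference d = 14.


aₙ = a₁ + (n-1)d
= 23 + (99-1)×14
= 23 + 1372
= 1395

a_99 = 1395


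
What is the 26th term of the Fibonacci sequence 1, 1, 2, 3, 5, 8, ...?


Fibonacci sequence: 1, 1, 2, 3, 5, 8, 13, 21, 34, 55, 89, ...
F(26) = 121393

F(26) = 121393


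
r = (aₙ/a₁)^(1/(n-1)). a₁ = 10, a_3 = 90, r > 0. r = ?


r^(n-1) = aₙ/a₁
r^2 = 90/10 = 9
r = 9^(1/2)
= ±3; taking r > 0 gives r = 3

r = 3


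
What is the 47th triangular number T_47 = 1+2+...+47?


n(n+1)/2 = 47×48/2 = 2256/2 = 1128

Σk = 1128


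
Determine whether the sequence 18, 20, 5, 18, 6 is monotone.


Differences: 2, -15, 13, -12
Difference at position 1 is +2 (> 0) but position 2 is -15 (< 0) — sequence both rises and falls
→ NOT monotonic

Not monotonic


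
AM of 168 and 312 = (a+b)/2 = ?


AM = (168 + 312)/2 = 480/2 = 240

AM = 240


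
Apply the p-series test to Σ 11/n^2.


p-series test: Σ c/n^p converges if p > 1, diverges if p ≤ 1 (constant c > 0 doesn't affect convergence).
p = 2
2 > 1 → CONVERGES

Converges (p = 2 > 1)


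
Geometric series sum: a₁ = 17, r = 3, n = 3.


Sₙ = 17×(3^3 - 1)/(3 - 1)
= 17×(27 - 1)/2
= 17×26/2
= 221

S_3 = 221


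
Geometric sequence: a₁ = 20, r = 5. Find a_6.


aₙ = a₁·r^(n-1)
= 20×5^5
= 20×3125
= 62500

a_6 = 62500


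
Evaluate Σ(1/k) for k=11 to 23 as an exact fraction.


Σₖ₌11^23 1/k = 1/11 + 1/12 + 1/13 + ... + 1/23
= 4311885041/5354228880
≈ 0.8053

Sum = 4311885041/5354228880 ≈ 0.8053


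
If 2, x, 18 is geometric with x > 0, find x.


GM = √(2×18) = √36 = 6

GM = 6


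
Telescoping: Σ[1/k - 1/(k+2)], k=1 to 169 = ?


Telescoping with gap 2: two head and two tail terms survive.
= (1 + 1/2) - (1/170 + 1/171)
= 3/2 - 1/170 - 1/171 = 21632/14535

Sum = 21632/14535


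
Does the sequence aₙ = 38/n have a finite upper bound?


a₁ = 38, a₂ = 38/2, a₃ = 38/3, ...
0 < aₙ ≤ 38 for all n ≥ 1
Lower bound: 0, Upper bound: 38
The sequence IS bounded

Bounded (0 < aₙ ≤ 38)


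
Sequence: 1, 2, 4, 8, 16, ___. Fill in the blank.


Pattern: powers of 2: 2ⁿ
Terms: 1, 2, 4, 8, 16
Next term = 32

Next term = 32


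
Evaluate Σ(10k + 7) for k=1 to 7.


Σ(10k+7) = 10·Σk + 7·n
= 10·28 + 7·7
= 280 + 49 = 329

Σ = 329


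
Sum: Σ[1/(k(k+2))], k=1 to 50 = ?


1/(k(k+2)) = (1/2)·(1/k - 1/(k+2)) (partial fractions)
Telescoping: Σ = (1/2)·(1 + 1/2 - 1/51 - 1/52) = 3875/5304

Sum = 3875/5304


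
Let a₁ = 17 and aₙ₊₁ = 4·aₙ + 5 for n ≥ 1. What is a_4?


Computing step by step:
a_1 = 17
a_2 = 73
a_3 = 297
a_4 = 1193


a_4 = 1193


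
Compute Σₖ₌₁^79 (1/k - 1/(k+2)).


Telescoping with gap 2: two head and two tail terms survive.
= (1 + 1/2) - (1/80 + 1/81)
= 3/2 - 1/80 - 1/81 = 9559/6480

Sum = 9559/6480


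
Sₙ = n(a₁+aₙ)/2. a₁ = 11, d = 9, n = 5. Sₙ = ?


aₙ = 11 + (5-1)×9 = 47
Sₙ = n(a₁+aₙ)/2 = 5×(11+47)/2
= 5×58/2 = 145

S_5 = 145


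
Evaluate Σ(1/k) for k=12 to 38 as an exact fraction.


Σₖ₌12^38 1/k = 1/12 + 1/13 + 1/14 + ... + 1/38
= 922056143114129/763275922437600
≈ 1.208

Sum = 922056143114129/763275922437600 ≈ 1.208


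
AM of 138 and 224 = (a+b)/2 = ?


AM = (138 + 224)/2 = 362/2 = 181

AM = 181


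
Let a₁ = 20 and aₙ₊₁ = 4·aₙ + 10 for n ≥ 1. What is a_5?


Computing step by step:
a_1 = 20
a_2 = 90
a_3 = 370
a_4 = 1490
a_5 = 5970


a_5 = 5970


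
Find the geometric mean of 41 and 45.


GM = √(41×45) = √1845 = 42.9535

GM = 42.9535


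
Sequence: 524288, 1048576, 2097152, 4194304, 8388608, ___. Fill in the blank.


Pattern: powers of 2: 2ⁿ
Terms: 524288, 1048576, 2097152, 4194304, 8388608
Next term = 16777216

Next term = 16777216


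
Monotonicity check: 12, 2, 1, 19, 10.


Differences: -10, -1, 18, -9
Difference at position 3 is +18 (> 0) but position 1 is -10 (< 0) — sequence both rises and falls
→ NOT monotonic

Not monotonic


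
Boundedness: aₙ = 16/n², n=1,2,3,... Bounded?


a₁ = 16, a₂ = 16/4, a₃ = 16/9, ...
0 < aₙ ≤ 16 for all n ≥ 1
The sequence IS bounded

Bounded (0 < aₙ ≤ 16)


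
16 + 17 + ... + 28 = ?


Σₖ₌16^28 k = Σₖ₌₁^28 k − Σₖ₌₁^15 k
= 28·29/2 − 15·16/2
= 406 − 120 = 286

Σk = 286


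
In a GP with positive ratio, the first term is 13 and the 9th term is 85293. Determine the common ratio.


r^(n-1) = aₙ/a₁
r^8 = 85293/13 = 6561
r = 6561^(1/8)
= ±3; taking r > 0 gives r = 3

r = 3


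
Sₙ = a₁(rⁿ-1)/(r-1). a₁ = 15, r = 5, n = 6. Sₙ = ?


Sₙ = 15×(5^6 - 1)/(5 - 1)
= 15×(15625 - 1)/4
= 15×15624/4
= 58590

S_6 = 58590


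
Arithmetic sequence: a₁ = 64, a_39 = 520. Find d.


d = (aₙ - a₁)/(n-1)
= (520 - 64)/(39-1)
= 456/38 = 12

d = 12


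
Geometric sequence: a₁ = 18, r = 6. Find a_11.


aₙ = a₁·r^(n-1)
= 18×6^10
= 18×60466176
= 1088391168

a_11 = 1088391168


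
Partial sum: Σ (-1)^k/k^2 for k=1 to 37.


S = -1 + 1/4 - 1/9 + 1/16 - 1/25 + 1/36 - 1/49 + 1/64 ± ...
= -0.8228
(Full series converges to -π²/12 ≈ -0.8225)

S_37 = -0.8228


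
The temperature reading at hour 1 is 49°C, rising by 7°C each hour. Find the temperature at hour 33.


aₙ = a₁ + (n-1)d
= 49 + (33-1)×7
= 49 + 224
= 273

a_33 = 273


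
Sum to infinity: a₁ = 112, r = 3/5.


S∞ = a₁/(1-r) = 112/(1 - 3/5)
= 112/(2/5)
= 280

S∞ = 280


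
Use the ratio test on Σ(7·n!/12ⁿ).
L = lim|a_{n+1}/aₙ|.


aₙ = 7·n!/12^n
a_{n+1}/aₙ = (n+1)!/12^(n+1) × 12^n/n!  (constant 7 cancels)
= (n+1)/12
L = lim(n→∞) (n+1)/12 = ∞
L > 1 → series DIVERGES

Diverges (ratio test: L = ∞ > 1)


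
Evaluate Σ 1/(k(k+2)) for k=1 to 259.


1/(k(k+2)) = (1/2)·(1/k - 1/(k+2)) (partial fractions)
Telescoping: Σ = (1/2)·(1 + 1/2 - 1/260 - 1/261) = 101269/135720

Sum = 101269/135720


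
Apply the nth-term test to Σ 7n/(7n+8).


lim(n→∞) 7n/(7n+8) = 7/7 = 1  (divide numerator and denominator by n)
lim aₙ = 1 ≠ 0 → series DIVERGES

Diverges (lim aₙ = 1 ≠ 0)


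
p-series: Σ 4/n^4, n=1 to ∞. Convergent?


p-series test: Σ c/n^p converges if p > 1, diverges if p ≤ 1 (constant c > 0 doesn't affect convergence).
p = 4
4 > 1 → CONVERGES

Converges (p = 4 > 1)


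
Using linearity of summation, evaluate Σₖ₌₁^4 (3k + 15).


Σ(3k+15) = 3·Σk + 15·n
= 3·10 + 15·4
= 30 + 60 = 90

Σ = 90


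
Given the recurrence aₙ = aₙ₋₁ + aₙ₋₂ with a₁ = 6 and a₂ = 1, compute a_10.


Computing iteratively: 6, 1, 7, 8, 15, 23, 38, 61, 99, 160
a_10 = 160

a_10 = 160


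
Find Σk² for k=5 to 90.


Σₖ₌5^90 k² = Σₖ₌₁^90 k² − Σₖ₌₁^4 k²
= 90·91·181/6 − 4·5·9/6
= 247065 − 30 = 247035

Σk² = 247035


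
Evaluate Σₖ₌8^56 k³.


Σₖ₌8^56 k³ = [56·57/2]² − [7·8/2]²
= 2547216 − 784 = 2546432

Σk³ = 2546432


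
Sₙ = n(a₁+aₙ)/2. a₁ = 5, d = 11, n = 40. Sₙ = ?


aₙ = 5 + (40-1)×11 = 434
Sₙ = n(a₁+aₙ)/2 = 40×(5+434)/2
= 40×439/2 = 8780

S_40 = 8780


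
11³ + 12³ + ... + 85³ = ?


Σₖ₌11^85 k³ = [85·86/2]² − [10·11/2]²
= 13359025 − 3025 = 13356000

Σk³ = 13356000


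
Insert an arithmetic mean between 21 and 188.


AM = (21 + 188)/2 = 209/2 = 104.5

AM = 104.5


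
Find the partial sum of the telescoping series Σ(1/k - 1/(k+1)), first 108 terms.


Telescoping: adjacent terms cancel.
= 1/1 - 1/109
= 1 - 1/109 = 108/109

Sum = 108/109


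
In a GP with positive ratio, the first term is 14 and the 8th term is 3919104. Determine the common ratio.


r^(n-1) = aₙ/a₁
r^7 = 3919104/14 = 279936
r = 279936^(1/7)
= 6

r = 6


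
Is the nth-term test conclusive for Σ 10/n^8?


lim(n→∞) 10/n^8 = 0
lim aₙ = 0 → nth-term test is INCONCLUSIVE
(Need other tests; this is actually a convergent p-series with p=8 > 1)

Inconclusive (lim aₙ = 0; need another test)


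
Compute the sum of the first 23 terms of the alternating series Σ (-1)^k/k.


S = -1 + 1/2 - 1/3 + 1/4 - 1/5 + 1/6 - 1/7 + 1/8 ± ...
= -0.7144
(Full series converges to -ln(2) ≈ -0.6931)

S_23 = -0.7144


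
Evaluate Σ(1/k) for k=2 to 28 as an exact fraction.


Σₖ₌2^28 1/k = 1/2 + 1/3 + 1/4 + ... + 1/28
= 235091155703/80313433200
≈ 2.9272

Sum = 235091155703/80313433200 ≈ 2.9272


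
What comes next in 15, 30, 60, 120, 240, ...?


Pattern: geometric (r=2)
Terms: 15, 30, 60, 120, 240
Next term = 480

Next term = 480


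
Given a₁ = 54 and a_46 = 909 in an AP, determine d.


d = (aₙ - a₁)/(n-1)
= (909 - 54)/(46-1)
= 855/45 = 19

d = 19


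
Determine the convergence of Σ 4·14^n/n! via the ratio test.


aₙ = 4·14^n/n!
a_{n+1}/aₙ = 14^(n+1)/(n+1)! × n!/14^n  (constant 4 cancels)
= 14/(n+1)
L = lim(n→∞) 14/(n+1) = 0
L < 1 → series CONVERGES

Converges (ratio test: L = 0 < 1)


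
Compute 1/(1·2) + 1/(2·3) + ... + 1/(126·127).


1/(k(k+1)) = 1/k - 1/(k+1) (partial fractions)
Telescoping: Σ = 1 - 1/127 = 126/127

Sum = 126/127


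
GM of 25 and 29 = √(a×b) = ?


GM = √(25×29) = √725 = 26.9258

GM = 26.9258


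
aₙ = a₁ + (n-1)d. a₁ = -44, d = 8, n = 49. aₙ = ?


aₙ = a₁ + (n-1)d
= -44 + (49-1)×8
= -44 + 384
= 340

a_49 = 340


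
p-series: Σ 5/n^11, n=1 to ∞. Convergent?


p-series test: Σ c/n^p converges if p > 1, diverges if p ≤ 1 (constant c > 0 doesn't affect convergence).
p = 11
11 > 1 → CONVERGES

Converges (p = 11 > 1)


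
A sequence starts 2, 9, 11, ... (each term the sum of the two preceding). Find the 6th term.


Computing iteratively: 2, 9, 11, 20, 31, 51
a_6 = 51

a_6 = 51


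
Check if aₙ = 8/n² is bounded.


a₁ = 8, a₂ = 8/4, a₃ = 8/9, ...
0 < aₙ ≤ 8 for all n ≥ 1
The sequence IS bounded

Bounded (0 < aₙ ≤ 8)


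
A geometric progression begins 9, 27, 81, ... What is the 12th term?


aₙ = a₁·r^(n-1)
= 9×3^11
= 9×177147
= 1594323

a_12 = 1594323


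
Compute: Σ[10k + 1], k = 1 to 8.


Σ(10k+1) = 10·Σk + 1·n
= 10·36 + 1·8
= 360 + 8 = 368

Σ = 368


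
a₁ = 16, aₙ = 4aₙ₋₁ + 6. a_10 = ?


Computing step by step:
a_1 = 16
a_2 = 70
a_3 = 286
a_4 = 1150
a_5 = 4606
a_6 = 18430
a_7 = 73726
a_8 = 294910
a_9 = 1179646
a_10 = 4718590


a_10 = 4718590


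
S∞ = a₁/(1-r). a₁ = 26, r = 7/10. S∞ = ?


S∞ = a₁/(1-r) = 26/(1 - 7/10)
= 26/(3/10)
= 260/3

S∞ = 260/3


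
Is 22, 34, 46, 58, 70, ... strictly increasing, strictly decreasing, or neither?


Differences: 12, 12, 12, 12
All differences > 0 → strictly INCREASING

Monotonically increasing


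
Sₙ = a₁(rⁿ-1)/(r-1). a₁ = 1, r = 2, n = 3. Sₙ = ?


Sₙ = 1×(2^3 - 1)/(2 - 1)
= 1×(8 - 1)/1
= 1×7/1
= 7

S_3 = 7


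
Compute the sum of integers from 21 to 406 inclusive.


Σₖ₌21^406 k = Σₖ₌₁^406 k − Σₖ₌₁^20 k
= 406·407/2 − 20·21/2
= 82621 − 210 = 82411

Σk = 82411


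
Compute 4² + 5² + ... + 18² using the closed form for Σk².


Σₖ₌4^18 k² = Σₖ₌₁^18 k² − Σₖ₌₁^3 k²
= 18·19·37/6 − 3·4·7/6
= 2109 − 14 = 2095

Σk² = 2095


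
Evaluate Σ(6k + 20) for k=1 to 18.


Σ(6k+20) = 6·Σk + 20·n
= 6·171 + 20·18
= 1026 + 360 = 1386

Σ = 1386


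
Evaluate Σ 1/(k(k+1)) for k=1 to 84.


1/(k(k+1)) = 1/k - 1/(k+1) (partial fractions)
Telescoping: Σ = 1 - 1/85 = 84/85

Sum = 84/85


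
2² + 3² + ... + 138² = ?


Σₖ₌2^138 k² = Σₖ₌₁^138 k² − Σₖ₌₁^1 k²
= 138·139·277/6 − 1·2·3/6
= 885569 − 1 = 885568

Σk² = 885568


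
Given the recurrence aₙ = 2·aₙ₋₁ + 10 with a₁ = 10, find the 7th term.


Computing step by step:
a_1 = 10
a_2 = 30
a_3 = 70
a_4 = 150
a_5 = 310
a_6 = 630
a_7 = 1270


a_7 = 1270


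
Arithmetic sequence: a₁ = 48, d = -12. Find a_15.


aₙ = a₁ + (n-1)d
= 48 + (15-1)×-12
= 48 - 168
= -120

a_15 = -120


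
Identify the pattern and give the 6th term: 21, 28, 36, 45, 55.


Pattern: triangular numbers: n(n+1)/2
Terms: 21, 28, 36, 45, 55
Next term = 66

Next term = 66


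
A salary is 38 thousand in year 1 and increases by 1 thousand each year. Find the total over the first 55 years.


aₙ = 38 + (55-1)×1 = 92
Sₙ = n(a₁+aₙ)/2 = 55×(38+92)/2
= 55×130/2 = 3575

S_55 = 3575


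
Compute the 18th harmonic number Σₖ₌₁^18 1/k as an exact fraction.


H_18 = 1/1 + 1/2 + 1/3 + ... + 1/18
= 14274301/4084080
≈ 3.4951

H_18 = 14274301/4084080 ≈ 3.4951


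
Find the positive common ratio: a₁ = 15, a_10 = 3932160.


r^(n-1) = aₙ/a₁
r^9 = 3932160/15 = 262144
r = 262144^(1/9)
= 4

r = 4


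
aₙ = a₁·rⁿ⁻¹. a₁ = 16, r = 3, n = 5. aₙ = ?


aₙ = a₁·r^(n-1)
= 16×3^4
= 16×81
= 1296

a_5 = 1296


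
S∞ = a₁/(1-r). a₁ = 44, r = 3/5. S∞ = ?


S∞ = a₁/(1-r) = 44/(1 - 3/5)
= 44/(2/5)
= 110

S∞ = 110


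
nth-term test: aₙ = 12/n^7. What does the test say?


lim(n→∞) 12/n^7 = 0
lim aₙ = 0 → nth-term test is INCONCLUSIVE
(Need other tests; this is actually a convergent p-series with p=7 > 1)

Inconclusive (lim aₙ = 0; need another test)


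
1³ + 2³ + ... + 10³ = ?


n(n+1)/2 = 10×11/2 = 55
Σk³ = 55² = 3025

Σk³ = 3025


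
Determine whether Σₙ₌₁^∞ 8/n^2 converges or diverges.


p-series test: Σ c/n^p converges if p > 1, diverges if p ≤ 1 (constant c > 0 doesn't affect convergence).
p = 2
2 > 1 → CONVERGES

Converges (p = 2 > 1)


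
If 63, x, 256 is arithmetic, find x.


AM = (63 + 256)/2 = 319/2 = 159.5

AM = 159.5


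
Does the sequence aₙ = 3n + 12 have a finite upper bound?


aₙ = 3n + 12 → as n→∞, aₙ→∞
No finite upper bound exists
The sequence is UNBOUNDED

Unbounded (aₙ → ∞ as n → ∞)


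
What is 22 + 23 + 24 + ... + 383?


Σₖ₌22^383 k = Σₖ₌₁^383 k − Σₖ₌₁^21 k
= 383·384/2 − 21·22/2
= 73536 − 231 = 73305

Σk = 73305


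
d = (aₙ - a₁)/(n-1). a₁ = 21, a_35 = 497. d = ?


d = (aₙ - a₁)/(n-1)
= (497 - 21)/(35-1)
= 476/34 = 14

d = 14


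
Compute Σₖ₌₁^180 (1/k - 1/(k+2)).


Telescoping with gap 2: two head and two tail terms survive.
= (1 + 1/2) - (1/181 + 1/182)
= 3/2 - 1/181 - 1/182 = 24525/16471

Sum = 24525/16471


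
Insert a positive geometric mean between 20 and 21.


GM = √(20×21) = √420 = 20.4939

GM = 20.4939


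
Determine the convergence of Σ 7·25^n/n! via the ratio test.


aₙ = 7·25^n/n!
a_{n+1}/aₙ = 25^(n+1)/(n+1)! × n!/25^n  (constant 7 cancels)
= 25/(n+1)
L = lim(n→∞) 25/(n+1) = 0
L < 1 → series CONVERGES

Converges (ratio test: L = 0 < 1)


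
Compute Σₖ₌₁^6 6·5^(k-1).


Sₙ = 6×(5^6 - 1)/(5 - 1)
= 6×(15625 - 1)/4
= 6×15624/4
= 23436

S_6 = 23436


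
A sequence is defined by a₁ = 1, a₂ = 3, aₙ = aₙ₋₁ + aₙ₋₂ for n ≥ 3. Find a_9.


Computing iteratively: 1, 3, 4, 7, 11, 18, 29, 47, 76
a_9 = 76

a_9 = 76


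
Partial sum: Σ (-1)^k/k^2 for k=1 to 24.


S = -1 + 1/4 - 1/9 + 1/16 - 1/25 + 1/36 - 1/49 + 1/64 ± ...
= -0.8216
(Full series converges to -π²/12 ≈ -0.8225)

S_24 = -0.8216


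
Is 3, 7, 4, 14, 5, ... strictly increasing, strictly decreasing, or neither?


Differences: 4, -3, 10, -9
Difference at position 1 is +4 (> 0) but position 2 is -3 (< 0) — sequence both rises and falls
→ NOT monotonic

Not monotonic


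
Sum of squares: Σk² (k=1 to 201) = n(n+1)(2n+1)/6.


n = 201
n(n+1)(2n+1)/6 = 201×202×403/6
= 16362606/6 = 2727101

Σk² = 2727101


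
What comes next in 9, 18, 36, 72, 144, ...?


Pattern: geometric (r=2)
Terms: 9, 18, 36, 72, 144
Next term = 288

Next term = 288


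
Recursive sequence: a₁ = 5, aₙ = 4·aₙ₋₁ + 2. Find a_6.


Computing step by step:
a_1 = 5
a_2 = 22
a_3 = 90
a_4 = 362
a_5 = 1450
a_6 = 5802


a_6 = 5802


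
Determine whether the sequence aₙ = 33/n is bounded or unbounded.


a₁ = 33, a₂ = 33/2, a₃ = 33/3, ...
0 < aₙ ≤ 33 for all n ≥ 1
Lower bound: 0, Upper bound: 33
The sequence IS bounded

Bounded (0 < aₙ ≤ 33)


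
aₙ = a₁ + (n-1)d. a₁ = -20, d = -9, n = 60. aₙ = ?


aₙ = a₁ + (n-1)d
= -20 + (60-1)×-9
= -20 - 531
= -551

a_60 = -551


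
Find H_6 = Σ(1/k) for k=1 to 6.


H_6 = 1/1 + 1/2 + 1/3 + 1/4 + 1/5 + 1/6
= 49/20
≈ 2.45

H_6 = 49/20 ≈ 2.45


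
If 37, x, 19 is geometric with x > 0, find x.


GM = √(37×19) = √703 = 26.5141

GM = 26.5141


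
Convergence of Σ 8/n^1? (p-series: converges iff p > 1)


p-series test: Σ c/n^p converges if p > 1, diverges if p ≤ 1 (constant c > 0 doesn't affect convergence).
p = 1
1 ≤ 1 → DIVERGES

Diverges (p = 1 ≤ 1)


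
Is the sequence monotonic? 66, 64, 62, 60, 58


Differences: -2, -2, -2, -2
All differences < 0 → strictly DECREASING

Monotonically decreasing
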